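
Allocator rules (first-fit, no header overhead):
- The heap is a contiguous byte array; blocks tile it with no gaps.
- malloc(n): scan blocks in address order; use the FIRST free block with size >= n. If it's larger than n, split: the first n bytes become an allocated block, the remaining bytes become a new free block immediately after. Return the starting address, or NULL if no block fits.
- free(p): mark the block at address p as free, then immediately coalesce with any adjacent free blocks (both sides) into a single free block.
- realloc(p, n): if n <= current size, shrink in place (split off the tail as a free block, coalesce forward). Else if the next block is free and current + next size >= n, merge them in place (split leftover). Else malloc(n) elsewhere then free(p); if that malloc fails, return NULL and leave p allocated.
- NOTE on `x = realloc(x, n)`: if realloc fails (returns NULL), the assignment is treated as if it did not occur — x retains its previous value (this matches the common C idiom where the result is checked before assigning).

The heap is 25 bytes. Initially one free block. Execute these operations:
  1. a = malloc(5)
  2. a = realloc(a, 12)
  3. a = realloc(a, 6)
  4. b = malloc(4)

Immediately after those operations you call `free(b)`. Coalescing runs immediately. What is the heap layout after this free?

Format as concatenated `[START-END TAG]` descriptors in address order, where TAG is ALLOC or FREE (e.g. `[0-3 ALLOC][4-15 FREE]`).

Op 1: a = malloc(5) -> a = 0; heap: [0-4 ALLOC][5-24 FREE]
Op 2: a = realloc(a, 12) -> a = 0; heap: [0-11 ALLOC][12-24 FREE]
Op 3: a = realloc(a, 6) -> a = 0; heap: [0-5 ALLOC][6-24 FREE]
Op 4: b = malloc(4) -> b = 6; heap: [0-5 ALLOC][6-9 ALLOC][10-24 FREE]
free(b): b = 6 -> block [6-9 ALLOC]; mark free, coalesce with adjacent free neighbors -> [0-5 ALLOC][6-24 FREE]

Answer: [0-5 ALLOC][6-24 FREE]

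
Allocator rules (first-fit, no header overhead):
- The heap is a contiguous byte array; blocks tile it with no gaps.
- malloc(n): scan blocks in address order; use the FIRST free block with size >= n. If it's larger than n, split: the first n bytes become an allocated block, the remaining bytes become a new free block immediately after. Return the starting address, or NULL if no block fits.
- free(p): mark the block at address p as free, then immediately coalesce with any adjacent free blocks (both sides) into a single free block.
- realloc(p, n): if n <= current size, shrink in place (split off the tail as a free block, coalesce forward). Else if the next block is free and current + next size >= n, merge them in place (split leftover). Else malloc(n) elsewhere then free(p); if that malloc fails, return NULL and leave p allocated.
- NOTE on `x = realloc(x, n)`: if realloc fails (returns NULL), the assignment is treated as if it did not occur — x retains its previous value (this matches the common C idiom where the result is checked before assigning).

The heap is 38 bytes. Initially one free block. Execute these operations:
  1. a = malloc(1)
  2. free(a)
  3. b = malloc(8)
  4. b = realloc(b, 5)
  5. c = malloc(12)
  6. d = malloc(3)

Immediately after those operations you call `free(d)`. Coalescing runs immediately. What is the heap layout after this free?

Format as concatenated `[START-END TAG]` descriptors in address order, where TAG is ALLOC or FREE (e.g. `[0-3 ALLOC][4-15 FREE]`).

Answer: [0-4 ALLOC][5-16 ALLOC][17-37 FREE]

Derivation:
Op 1: a = malloc(1) -> a = 0; heap: [0-0 ALLOC][1-37 FREE]
Op 2: free(a) -> (freed a); heap: [0-37 FREE]
Op 3: b = malloc(8) -> b = 0; heap: [0-7 ALLOC][8-37 FREE]
Op 4: b = realloc(b, 5) -> b = 0; heap: [0-4 ALLOC][5-37 FREE]
Op 5: c = malloc(12) -> c = 5; heap: [0-4 ALLOC][5-16 ALLOC][17-37 FREE]
Op 6: d = malloc(3) -> d = 17; heap: [0-4 ALLOC][5-16 ALLOC][17-19 ALLOC][20-37 FREE]
free(d): d = 17 -> block [17-19 ALLOC]; mark free, coalesce with adjacent free neighbors -> [0-4 ALLOC][5-16 ALLOC][17-37 FREE]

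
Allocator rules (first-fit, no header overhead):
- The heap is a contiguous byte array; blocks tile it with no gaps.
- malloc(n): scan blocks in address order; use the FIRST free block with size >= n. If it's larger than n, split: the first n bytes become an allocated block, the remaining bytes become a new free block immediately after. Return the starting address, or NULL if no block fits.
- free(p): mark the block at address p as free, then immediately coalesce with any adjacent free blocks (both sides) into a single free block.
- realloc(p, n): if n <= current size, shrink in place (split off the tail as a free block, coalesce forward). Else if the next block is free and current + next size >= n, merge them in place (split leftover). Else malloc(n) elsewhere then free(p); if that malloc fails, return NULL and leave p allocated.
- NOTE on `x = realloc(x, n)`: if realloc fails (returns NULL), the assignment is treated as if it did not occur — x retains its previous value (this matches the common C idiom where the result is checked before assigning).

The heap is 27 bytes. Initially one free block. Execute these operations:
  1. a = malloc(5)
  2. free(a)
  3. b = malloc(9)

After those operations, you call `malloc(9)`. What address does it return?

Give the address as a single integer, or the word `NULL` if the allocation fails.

Op 1: a = malloc(5) -> a = 0; heap: [0-4 ALLOC][5-26 FREE]
Op 2: free(a) -> (freed a); heap: [0-26 FREE]
Op 3: b = malloc(9) -> b = 0; heap: [0-8 ALLOC][9-26 FREE]
malloc(9): first-fit scan over [0-8 ALLOC][9-26 FREE] -> 9

Answer: 9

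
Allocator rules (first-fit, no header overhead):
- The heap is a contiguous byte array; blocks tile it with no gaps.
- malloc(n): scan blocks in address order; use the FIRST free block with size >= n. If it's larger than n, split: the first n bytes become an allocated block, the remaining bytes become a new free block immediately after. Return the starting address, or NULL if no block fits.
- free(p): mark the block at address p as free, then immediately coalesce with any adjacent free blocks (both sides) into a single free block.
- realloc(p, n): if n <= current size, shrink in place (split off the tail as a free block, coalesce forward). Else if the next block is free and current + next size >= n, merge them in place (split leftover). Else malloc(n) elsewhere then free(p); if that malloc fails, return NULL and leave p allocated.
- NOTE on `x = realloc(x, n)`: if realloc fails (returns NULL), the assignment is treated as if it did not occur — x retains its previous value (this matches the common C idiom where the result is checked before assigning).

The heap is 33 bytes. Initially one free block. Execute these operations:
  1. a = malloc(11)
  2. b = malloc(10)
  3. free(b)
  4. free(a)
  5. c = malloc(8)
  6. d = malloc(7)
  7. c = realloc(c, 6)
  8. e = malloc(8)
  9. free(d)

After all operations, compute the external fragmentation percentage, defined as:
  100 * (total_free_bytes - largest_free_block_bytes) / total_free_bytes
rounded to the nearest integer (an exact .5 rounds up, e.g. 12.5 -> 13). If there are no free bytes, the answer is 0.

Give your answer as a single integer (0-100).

Answer: 47

Derivation:
Op 1: a = malloc(11) -> a = 0; heap: [0-10 ALLOC][11-32 FREE]
Op 2: b = malloc(10) -> b = 11; heap: [0-10 ALLOC][11-20 ALLOC][21-32 FREE]
Op 3: free(b) -> (freed b); heap: [0-10 ALLOC][11-32 FREE]
Op 4: free(a) -> (freed a); heap: [0-32 FREE]
Op 5: c = malloc(8) -> c = 0; heap: [0-7 ALLOC][8-32 FREE]
Op 6: d = malloc(7) -> d = 8; heap: [0-7 ALLOC][8-14 ALLOC][15-32 FREE]
Op 7: c = realloc(c, 6) -> c = 0; heap: [0-5 ALLOC][6-7 FREE][8-14 ALLOC][15-32 FREE]
Op 8: e = malloc(8) -> e = 15; heap: [0-5 ALLOC][6-7 FREE][8-14 ALLOC][15-22 ALLOC][23-32 FREE]
Op 9: free(d) -> (freed d); heap: [0-5 ALLOC][6-14 FREE][15-22 ALLOC][23-32 FREE]
Free blocks: [9 10] total_free=19 largest=10 -> 100*(19-10)/19 = 900/19 ≈ 47.368 -> rounds to 47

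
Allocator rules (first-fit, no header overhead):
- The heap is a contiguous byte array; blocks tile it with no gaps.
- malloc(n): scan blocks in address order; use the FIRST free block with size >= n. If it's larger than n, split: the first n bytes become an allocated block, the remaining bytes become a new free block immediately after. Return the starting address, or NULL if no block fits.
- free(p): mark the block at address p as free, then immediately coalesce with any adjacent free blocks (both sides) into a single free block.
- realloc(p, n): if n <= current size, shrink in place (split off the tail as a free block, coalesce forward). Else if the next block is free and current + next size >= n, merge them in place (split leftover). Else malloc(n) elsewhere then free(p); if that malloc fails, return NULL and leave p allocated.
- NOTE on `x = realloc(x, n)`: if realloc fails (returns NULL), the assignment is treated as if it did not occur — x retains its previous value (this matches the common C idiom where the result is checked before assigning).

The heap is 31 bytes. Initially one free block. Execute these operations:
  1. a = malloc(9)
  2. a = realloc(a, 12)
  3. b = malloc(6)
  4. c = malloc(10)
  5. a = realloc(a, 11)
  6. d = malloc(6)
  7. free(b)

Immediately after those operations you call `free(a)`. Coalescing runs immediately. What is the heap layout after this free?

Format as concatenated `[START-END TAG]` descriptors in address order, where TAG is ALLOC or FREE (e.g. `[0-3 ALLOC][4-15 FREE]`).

Op 1: a = malloc(9) -> a = 0; heap: [0-8 ALLOC][9-30 FREE]
Op 2: a = realloc(a, 12) -> a = 0; heap: [0-11 ALLOC][12-30 FREE]
Op 3: b = malloc(6) -> b = 12; heap: [0-11 ALLOC][12-17 ALLOC][18-30 FREE]
Op 4: c = malloc(10) -> c = 18; heap: [0-11 ALLOC][12-17 ALLOC][18-27 ALLOC][28-30 FREE]
Op 5: a = realloc(a, 11) -> a = 0; heap: [0-10 ALLOC][11-11 FREE][12-17 ALLOC][18-27 ALLOC][28-30 FREE]
Op 6: d = malloc(6) -> d = NULL; heap: [0-10 ALLOC][11-11 FREE][12-17 ALLOC][18-27 ALLOC][28-30 FREE]
Op 7: free(b) -> (freed b); heap: [0-10 ALLOC][11-17 FREE][18-27 ALLOC][28-30 FREE]
free(a): a = 0 -> block [0-10 ALLOC]; mark free, coalesce with adjacent free neighbors -> [0-17 FREE][18-27 ALLOC][28-30 FREE]

Answer: [0-17 FREE][18-27 ALLOC][28-30 FREE]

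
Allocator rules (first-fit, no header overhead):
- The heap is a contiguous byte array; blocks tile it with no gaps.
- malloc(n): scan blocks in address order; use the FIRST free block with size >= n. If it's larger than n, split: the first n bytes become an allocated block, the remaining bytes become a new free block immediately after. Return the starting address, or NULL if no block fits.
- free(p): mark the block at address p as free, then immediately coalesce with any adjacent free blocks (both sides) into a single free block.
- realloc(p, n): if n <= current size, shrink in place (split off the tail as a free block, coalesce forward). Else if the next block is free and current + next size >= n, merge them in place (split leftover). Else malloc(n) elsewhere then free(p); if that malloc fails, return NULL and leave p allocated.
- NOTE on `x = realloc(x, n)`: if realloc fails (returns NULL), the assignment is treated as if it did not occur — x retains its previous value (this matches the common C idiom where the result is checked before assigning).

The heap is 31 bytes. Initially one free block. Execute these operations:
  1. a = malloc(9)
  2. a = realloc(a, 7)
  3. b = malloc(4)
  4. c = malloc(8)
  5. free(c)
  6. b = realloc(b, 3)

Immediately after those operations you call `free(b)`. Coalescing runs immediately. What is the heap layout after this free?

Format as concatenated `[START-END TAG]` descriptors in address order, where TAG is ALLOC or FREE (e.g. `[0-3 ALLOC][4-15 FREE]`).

Op 1: a = malloc(9) -> a = 0; heap: [0-8 ALLOC][9-30 FREE]
Op 2: a = realloc(a, 7) -> a = 0; heap: [0-6 ALLOC][7-30 FREE]
Op 3: b = malloc(4) -> b = 7; heap: [0-6 ALLOC][7-10 ALLOC][11-30 FREE]
Op 4: c = malloc(8) -> c = 11; heap: [0-6 ALLOC][7-10 ALLOC][11-18 ALLOC][19-30 FREE]
Op 5: free(c) -> (freed c); heap: [0-6 ALLOC][7-10 ALLOC][11-30 FREE]
Op 6: b = realloc(b, 3) -> b = 7; heap: [0-6 ALLOC][7-9 ALLOC][10-30 FREE]
free(b): b = 7 -> block [7-9 ALLOC]; mark free, coalesce with adjacent free neighbors -> [0-6 ALLOC][7-30 FREE]

Answer: [0-6 ALLOC][7-30 FREE]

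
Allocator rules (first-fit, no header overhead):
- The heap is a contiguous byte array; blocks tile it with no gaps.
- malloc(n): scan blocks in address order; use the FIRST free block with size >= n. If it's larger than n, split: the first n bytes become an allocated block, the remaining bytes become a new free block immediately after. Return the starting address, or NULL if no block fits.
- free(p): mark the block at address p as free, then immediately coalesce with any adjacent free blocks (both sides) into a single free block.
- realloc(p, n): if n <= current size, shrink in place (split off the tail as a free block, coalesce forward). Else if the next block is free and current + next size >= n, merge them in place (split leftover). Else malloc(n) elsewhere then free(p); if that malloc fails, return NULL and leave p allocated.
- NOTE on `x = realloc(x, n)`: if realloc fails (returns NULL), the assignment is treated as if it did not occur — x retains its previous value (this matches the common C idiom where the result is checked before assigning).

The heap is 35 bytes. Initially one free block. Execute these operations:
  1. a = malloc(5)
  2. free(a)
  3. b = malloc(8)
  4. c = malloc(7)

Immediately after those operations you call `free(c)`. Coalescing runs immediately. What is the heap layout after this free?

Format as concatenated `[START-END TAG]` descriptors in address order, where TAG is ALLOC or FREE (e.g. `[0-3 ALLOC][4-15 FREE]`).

Op 1: a = malloc(5) -> a = 0; heap: [0-4 ALLOC][5-34 FREE]
Op 2: free(a) -> (freed a); heap: [0-34 FREE]
Op 3: b = malloc(8) -> b = 0; heap: [0-7 ALLOC][8-34 FREE]
Op 4: c = malloc(7) -> c = 8; heap: [0-7 ALLOC][8-14 ALLOC][15-34 FREE]
free(c): c = 8 -> block [8-14 ALLOC]; mark free, coalesce with adjacent free neighbors -> [0-7 ALLOC][8-34 FREE]

Answer: [0-7 ALLOC][8-34 FREE]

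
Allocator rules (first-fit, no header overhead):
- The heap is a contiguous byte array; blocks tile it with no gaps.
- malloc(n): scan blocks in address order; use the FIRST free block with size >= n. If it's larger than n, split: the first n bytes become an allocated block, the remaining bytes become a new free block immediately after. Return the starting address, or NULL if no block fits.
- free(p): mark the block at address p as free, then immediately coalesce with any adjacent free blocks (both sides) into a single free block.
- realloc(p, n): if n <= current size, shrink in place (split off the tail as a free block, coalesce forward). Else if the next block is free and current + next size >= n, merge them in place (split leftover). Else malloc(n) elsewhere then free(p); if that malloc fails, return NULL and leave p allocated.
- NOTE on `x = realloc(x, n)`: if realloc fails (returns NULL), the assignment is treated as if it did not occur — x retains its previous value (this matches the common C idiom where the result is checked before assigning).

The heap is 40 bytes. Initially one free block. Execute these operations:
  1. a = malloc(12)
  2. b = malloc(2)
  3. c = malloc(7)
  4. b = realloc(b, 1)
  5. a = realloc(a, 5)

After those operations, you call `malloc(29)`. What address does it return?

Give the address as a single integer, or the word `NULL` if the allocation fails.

Op 1: a = malloc(12) -> a = 0; heap: [0-11 ALLOC][12-39 FREE]
Op 2: b = malloc(2) -> b = 12; heap: [0-11 ALLOC][12-13 ALLOC][14-39 FREE]
Op 3: c = malloc(7) -> c = 14; heap: [0-11 ALLOC][12-13 ALLOC][14-20 ALLOC][21-39 FREE]
Op 4: b = realloc(b, 1) -> b = 12; heap: [0-11 ALLOC][12-12 ALLOC][13-13 FREE][14-20 ALLOC][21-39 FREE]
Op 5: a = realloc(a, 5) -> a = 0; heap: [0-4 ALLOC][5-11 FREE][12-12 ALLOC][13-13 FREE][14-20 ALLOC][21-39 FREE]
malloc(29): first-fit scan over [0-4 ALLOC][5-11 FREE][12-12 ALLOC][13-13 FREE][14-20 ALLOC][21-39 FREE] -> NULL

Answer: NULL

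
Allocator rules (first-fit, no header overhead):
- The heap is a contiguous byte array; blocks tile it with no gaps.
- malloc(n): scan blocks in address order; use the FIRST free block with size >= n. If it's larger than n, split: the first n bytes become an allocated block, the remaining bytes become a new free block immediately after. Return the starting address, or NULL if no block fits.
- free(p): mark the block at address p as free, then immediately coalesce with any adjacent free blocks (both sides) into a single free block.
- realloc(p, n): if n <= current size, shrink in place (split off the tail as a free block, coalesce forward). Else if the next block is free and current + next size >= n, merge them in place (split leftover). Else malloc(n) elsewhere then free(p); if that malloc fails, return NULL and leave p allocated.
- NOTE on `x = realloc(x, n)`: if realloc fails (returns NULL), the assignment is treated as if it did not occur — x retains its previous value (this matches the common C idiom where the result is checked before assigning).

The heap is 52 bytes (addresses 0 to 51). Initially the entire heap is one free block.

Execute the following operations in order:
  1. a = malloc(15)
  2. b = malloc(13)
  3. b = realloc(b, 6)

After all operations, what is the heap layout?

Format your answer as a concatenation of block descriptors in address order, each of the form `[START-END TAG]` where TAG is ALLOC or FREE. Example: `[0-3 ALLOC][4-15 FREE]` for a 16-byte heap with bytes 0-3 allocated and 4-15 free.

Answer: [0-14 ALLOC][15-20 ALLOC][21-51 FREE]

Derivation:
Op 1: a = malloc(15) -> a = 0; heap: [0-14 ALLOC][15-51 FREE]
Op 2: b = malloc(13) -> b = 15; heap: [0-14 ALLOC][15-27 ALLOC][28-51 FREE]
Op 3: b = realloc(b, 6) -> b = 15; heap: [0-14 ALLOC][15-20 ALLOC][21-51 FREE]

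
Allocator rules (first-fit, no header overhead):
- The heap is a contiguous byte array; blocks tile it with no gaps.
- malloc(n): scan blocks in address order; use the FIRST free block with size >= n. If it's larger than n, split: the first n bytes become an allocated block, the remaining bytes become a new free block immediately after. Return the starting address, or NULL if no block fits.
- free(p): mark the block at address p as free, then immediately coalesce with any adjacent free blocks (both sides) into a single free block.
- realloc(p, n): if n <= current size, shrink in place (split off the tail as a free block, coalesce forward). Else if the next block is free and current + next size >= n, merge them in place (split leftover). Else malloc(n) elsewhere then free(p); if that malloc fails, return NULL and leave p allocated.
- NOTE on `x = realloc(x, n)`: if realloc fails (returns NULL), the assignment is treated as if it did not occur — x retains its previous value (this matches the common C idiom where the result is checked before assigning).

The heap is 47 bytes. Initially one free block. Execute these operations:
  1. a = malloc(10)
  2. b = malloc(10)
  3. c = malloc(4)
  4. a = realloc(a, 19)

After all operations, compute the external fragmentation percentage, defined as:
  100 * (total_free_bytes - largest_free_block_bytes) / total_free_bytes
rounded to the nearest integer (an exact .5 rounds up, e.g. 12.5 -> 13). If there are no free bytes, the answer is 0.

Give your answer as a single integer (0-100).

Answer: 29

Derivation:
Op 1: a = malloc(10) -> a = 0; heap: [0-9 ALLOC][10-46 FREE]
Op 2: b = malloc(10) -> b = 10; heap: [0-9 ALLOC][10-19 ALLOC][20-46 FREE]
Op 3: c = malloc(4) -> c = 20; heap: [0-9 ALLOC][10-19 ALLOC][20-23 ALLOC][24-46 FREE]
Op 4: a = realloc(a, 19) -> a = 24; heap: [0-9 FREE][10-19 ALLOC][20-23 ALLOC][24-42 ALLOC][43-46 FREE]
Free blocks: [10 4] total_free=14 largest=10 -> 100*(14-10)/14 = 400/14 ≈ 28.571 -> rounds to 29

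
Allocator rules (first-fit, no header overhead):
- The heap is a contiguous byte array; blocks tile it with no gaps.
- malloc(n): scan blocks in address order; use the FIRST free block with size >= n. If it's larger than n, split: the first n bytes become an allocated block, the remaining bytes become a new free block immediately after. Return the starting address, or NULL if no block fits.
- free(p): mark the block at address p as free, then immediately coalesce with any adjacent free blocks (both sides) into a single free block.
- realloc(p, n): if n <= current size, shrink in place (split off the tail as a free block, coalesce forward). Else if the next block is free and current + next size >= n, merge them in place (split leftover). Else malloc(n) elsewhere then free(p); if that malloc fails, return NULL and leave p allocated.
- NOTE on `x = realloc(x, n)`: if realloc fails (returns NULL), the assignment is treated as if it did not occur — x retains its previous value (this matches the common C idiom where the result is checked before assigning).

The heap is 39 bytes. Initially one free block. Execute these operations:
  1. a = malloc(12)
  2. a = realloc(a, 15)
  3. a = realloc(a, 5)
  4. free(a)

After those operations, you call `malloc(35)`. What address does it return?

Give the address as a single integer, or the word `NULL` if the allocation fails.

Op 1: a = malloc(12) -> a = 0; heap: [0-11 ALLOC][12-38 FREE]
Op 2: a = realloc(a, 15) -> a = 0; heap: [0-14 ALLOC][15-38 FREE]
Op 3: a = realloc(a, 5) -> a = 0; heap: [0-4 ALLOC][5-38 FREE]
Op 4: free(a) -> (freed a); heap: [0-38 FREE]
malloc(35): first-fit scan over [0-38 FREE] -> 0

Answer: 0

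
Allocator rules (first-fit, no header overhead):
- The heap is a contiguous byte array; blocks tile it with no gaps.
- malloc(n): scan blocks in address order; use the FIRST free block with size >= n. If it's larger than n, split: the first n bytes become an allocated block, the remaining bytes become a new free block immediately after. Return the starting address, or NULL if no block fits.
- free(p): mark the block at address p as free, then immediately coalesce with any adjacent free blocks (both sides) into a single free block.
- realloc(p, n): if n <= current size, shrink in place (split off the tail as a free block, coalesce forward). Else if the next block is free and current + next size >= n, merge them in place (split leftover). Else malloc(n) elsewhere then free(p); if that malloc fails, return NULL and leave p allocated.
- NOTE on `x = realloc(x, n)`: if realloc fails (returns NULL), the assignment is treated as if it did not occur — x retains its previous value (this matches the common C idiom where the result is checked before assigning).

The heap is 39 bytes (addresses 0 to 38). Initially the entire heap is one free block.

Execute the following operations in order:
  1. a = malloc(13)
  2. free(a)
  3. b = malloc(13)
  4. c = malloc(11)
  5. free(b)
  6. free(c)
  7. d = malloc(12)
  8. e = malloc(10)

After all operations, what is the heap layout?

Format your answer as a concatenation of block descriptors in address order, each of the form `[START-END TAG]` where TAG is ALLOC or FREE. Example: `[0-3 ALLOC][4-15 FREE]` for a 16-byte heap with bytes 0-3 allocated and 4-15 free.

Answer: [0-11 ALLOC][12-21 ALLOC][22-38 FREE]

Derivation:
Op 1: a = malloc(13) -> a = 0; heap: [0-12 ALLOC][13-38 FREE]
Op 2: free(a) -> (freed a); heap: [0-38 FREE]
Op 3: b = malloc(13) -> b = 0; heap: [0-12 ALLOC][13-38 FREE]
Op 4: c = malloc(11) -> c = 13; heap: [0-12 ALLOC][13-23 ALLOC][24-38 FREE]
Op 5: free(b) -> (freed b); heap: [0-12 FREE][13-23 ALLOC][24-38 FREE]
Op 6: free(c) -> (freed c); heap: [0-38 FREE]
Op 7: d = malloc(12) -> d = 0; heap: [0-11 ALLOC][12-38 FREE]
Op 8: e = malloc(10) -> e = 12; heap: [0-11 ALLOC][12-21 ALLOC][22-38 FREE]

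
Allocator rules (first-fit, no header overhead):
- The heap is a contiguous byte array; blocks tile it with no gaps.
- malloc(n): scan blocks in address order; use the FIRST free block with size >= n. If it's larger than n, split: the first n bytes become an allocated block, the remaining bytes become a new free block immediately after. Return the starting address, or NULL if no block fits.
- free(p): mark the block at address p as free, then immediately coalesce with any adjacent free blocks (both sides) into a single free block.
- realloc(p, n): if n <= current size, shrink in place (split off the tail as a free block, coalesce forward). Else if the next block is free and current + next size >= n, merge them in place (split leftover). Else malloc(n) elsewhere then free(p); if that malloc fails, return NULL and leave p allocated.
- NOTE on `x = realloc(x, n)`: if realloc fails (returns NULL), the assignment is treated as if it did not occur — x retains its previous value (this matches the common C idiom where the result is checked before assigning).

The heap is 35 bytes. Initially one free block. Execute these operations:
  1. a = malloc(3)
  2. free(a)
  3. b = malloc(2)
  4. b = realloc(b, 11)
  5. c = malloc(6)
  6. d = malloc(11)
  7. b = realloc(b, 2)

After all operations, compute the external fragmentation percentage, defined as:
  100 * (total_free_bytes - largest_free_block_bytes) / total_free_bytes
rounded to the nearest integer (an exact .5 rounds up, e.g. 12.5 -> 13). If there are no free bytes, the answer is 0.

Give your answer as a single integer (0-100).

Op 1: a = malloc(3) -> a = 0; heap: [0-2 ALLOC][3-34 FREE]
Op 2: free(a) -> (freed a); heap: [0-34 FREE]
Op 3: b = malloc(2) -> b = 0; heap: [0-1 ALLOC][2-34 FREE]
Op 4: b = realloc(b, 11) -> b = 0; heap: [0-10 ALLOC][11-34 FREE]
Op 5: c = malloc(6) -> c = 11; heap: [0-10 ALLOC][11-16 ALLOC][17-34 FREE]
Op 6: d = malloc(11) -> d = 17; heap: [0-10 ALLOC][11-16 ALLOC][17-27 ALLOC][28-34 FREE]
Op 7: b = realloc(b, 2) -> b = 0; heap: [0-1 ALLOC][2-10 FREE][11-16 ALLOC][17-27 ALLOC][28-34 FREE]
Free blocks: [9 7] total_free=16 largest=9 -> 100*(16-9)/16 = 700/16 = 43.75 -> rounds to 44

Answer: 44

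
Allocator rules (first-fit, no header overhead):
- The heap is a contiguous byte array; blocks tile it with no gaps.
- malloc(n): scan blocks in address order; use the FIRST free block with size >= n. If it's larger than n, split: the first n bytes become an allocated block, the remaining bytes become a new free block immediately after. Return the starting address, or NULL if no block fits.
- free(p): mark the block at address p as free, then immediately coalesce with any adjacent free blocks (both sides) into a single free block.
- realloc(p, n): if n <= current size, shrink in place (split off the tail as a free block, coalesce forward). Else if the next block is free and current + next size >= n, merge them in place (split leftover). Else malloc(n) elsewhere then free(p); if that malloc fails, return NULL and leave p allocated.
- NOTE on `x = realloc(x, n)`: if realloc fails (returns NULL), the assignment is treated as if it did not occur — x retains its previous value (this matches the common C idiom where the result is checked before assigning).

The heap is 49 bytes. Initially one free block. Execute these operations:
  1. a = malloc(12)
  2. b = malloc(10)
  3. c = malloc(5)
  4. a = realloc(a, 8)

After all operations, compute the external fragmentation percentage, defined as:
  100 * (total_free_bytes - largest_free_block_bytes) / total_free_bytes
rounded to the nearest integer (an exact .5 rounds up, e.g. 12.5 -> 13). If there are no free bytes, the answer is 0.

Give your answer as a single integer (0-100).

Answer: 15

Derivation:
Op 1: a = malloc(12) -> a = 0; heap: [0-11 ALLOC][12-48 FREE]
Op 2: b = malloc(10) -> b = 12; heap: [0-11 ALLOC][12-21 ALLOC][22-48 FREE]
Op 3: c = malloc(5) -> c = 22; heap: [0-11 ALLOC][12-21 ALLOC][22-26 ALLOC][27-48 FREE]
Op 4: a = realloc(a, 8) -> a = 0; heap: [0-7 ALLOC][8-11 FREE][12-21 ALLOC][22-26 ALLOC][27-48 FREE]
Free blocks: [4 22] total_free=26 largest=22 -> 100*(26-22)/26 = 400/26 ≈ 15.385 -> rounds to 15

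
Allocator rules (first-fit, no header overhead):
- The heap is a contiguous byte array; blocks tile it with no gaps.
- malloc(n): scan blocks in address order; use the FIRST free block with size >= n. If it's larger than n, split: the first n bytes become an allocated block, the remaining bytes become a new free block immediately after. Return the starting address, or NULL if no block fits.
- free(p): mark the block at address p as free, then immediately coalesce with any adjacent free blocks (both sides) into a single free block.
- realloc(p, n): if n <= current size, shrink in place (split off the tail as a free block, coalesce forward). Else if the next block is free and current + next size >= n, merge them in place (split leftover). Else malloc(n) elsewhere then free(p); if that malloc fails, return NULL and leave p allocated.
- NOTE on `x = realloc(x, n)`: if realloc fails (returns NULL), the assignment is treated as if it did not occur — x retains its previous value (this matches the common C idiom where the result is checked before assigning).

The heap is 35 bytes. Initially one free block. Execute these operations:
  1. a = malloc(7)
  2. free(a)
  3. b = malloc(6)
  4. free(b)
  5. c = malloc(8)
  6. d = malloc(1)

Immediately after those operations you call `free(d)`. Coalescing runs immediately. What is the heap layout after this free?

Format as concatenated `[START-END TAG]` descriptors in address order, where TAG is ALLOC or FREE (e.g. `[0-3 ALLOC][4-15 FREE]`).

Answer: [0-7 ALLOC][8-34 FREE]

Derivation:
Op 1: a = malloc(7) -> a = 0; heap: [0-6 ALLOC][7-34 FREE]
Op 2: free(a) -> (freed a); heap: [0-34 FREE]
Op 3: b = malloc(6) -> b = 0; heap: [0-5 ALLOC][6-34 FREE]
Op 4: free(b) -> (freed b); heap: [0-34 FREE]
Op 5: c = malloc(8) -> c = 0; heap: [0-7 ALLOC][8-34 FREE]
Op 6: d = malloc(1) -> d = 8; heap: [0-7 ALLOC][8-8 ALLOC][9-34 FREE]
free(d): d = 8 -> block [8-8 ALLOC]; mark free, coalesce with adjacent free neighbors -> [0-7 ALLOC][8-34 FREE]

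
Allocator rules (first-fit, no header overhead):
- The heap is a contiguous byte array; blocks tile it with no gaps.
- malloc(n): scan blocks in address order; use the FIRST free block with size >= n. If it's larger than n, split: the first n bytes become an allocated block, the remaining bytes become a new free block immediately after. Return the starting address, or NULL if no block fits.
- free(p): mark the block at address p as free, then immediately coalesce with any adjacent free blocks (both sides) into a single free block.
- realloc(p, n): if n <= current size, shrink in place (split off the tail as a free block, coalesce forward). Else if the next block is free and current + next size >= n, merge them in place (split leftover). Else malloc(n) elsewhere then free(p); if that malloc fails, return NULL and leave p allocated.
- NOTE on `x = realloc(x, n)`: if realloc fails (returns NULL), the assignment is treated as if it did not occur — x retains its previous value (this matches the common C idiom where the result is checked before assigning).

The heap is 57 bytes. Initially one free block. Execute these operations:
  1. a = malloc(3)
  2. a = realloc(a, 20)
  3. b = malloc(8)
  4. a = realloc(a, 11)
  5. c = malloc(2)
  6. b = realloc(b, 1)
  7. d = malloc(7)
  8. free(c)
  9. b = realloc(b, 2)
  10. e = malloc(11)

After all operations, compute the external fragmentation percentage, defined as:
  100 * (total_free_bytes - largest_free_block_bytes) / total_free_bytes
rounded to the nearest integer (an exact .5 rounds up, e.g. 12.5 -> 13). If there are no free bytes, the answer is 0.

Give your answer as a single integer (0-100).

Op 1: a = malloc(3) -> a = 0; heap: [0-2 ALLOC][3-56 FREE]
Op 2: a = realloc(a, 20) -> a = 0; heap: [0-19 ALLOC][20-56 FREE]
Op 3: b = malloc(8) -> b = 20; heap: [0-19 ALLOC][20-27 ALLOC][28-56 FREE]
Op 4: a = realloc(a, 11) -> a = 0; heap: [0-10 ALLOC][11-19 FREE][20-27 ALLOC][28-56 FREE]
Op 5: c = malloc(2) -> c = 11; heap: [0-10 ALLOC][11-12 ALLOC][13-19 FREE][20-27 ALLOC][28-56 FREE]
Op 6: b = realloc(b, 1) -> b = 20; heap: [0-10 ALLOC][11-12 ALLOC][13-19 FREE][20-20 ALLOC][21-56 FREE]
Op 7: d = malloc(7) -> d = 13; heap: [0-10 ALLOC][11-12 ALLOC][13-19 ALLOC][20-20 ALLOC][21-56 FREE]
Op 8: free(c) -> (freed c); heap: [0-10 ALLOC][11-12 FREE][13-19 ALLOC][20-20 ALLOC][21-56 FREE]
Op 9: b = realloc(b, 2) -> b = 20; heap: [0-10 ALLOC][11-12 FREE][13-19 ALLOC][20-21 ALLOC][22-56 FREE]
Op 10: e = malloc(11) -> e = 22; heap: [0-10 ALLOC][11-12 FREE][13-19 ALLOC][20-21 ALLOC][22-32 ALLOC][33-56 FREE]
Free blocks: [2 24] total_free=26 largest=24 -> 100*(26-24)/26 = 200/26 ≈ 7.692 -> rounds to 8

Answer: 8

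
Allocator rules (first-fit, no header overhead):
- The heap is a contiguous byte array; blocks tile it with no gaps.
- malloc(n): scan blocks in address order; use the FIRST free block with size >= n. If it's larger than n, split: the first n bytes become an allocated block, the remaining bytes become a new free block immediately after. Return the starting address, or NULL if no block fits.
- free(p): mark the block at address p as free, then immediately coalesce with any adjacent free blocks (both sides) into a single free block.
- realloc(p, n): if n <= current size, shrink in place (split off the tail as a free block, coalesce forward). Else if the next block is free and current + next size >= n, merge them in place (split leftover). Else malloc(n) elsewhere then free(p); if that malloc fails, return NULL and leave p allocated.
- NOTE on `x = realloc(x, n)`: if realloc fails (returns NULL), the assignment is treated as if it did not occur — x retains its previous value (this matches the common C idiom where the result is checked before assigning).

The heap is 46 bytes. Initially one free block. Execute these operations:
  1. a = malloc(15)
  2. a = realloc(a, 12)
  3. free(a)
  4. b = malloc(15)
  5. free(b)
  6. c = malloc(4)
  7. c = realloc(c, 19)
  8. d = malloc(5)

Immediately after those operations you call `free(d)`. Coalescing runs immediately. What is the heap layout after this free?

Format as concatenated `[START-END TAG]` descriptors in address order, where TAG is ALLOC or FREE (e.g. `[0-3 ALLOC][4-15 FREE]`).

Answer: [0-18 ALLOC][19-45 FREE]

Derivation:
Op 1: a = malloc(15) -> a = 0; heap: [0-14 ALLOC][15-45 FREE]
Op 2: a = realloc(a, 12) -> a = 0; heap: [0-11 ALLOC][12-45 FREE]
Op 3: free(a) -> (freed a); heap: [0-45 FREE]
Op 4: b = malloc(15) -> b = 0; heap: [0-14 ALLOC][15-45 FREE]
Op 5: free(b) -> (freed b); heap: [0-45 FREE]
Op 6: c = malloc(4) -> c = 0; heap: [0-3 ALLOC][4-45 FREE]
Op 7: c = realloc(c, 19) -> c = 0; heap: [0-18 ALLOC][19-45 FREE]
Op 8: d = malloc(5) -> d = 19; heap: [0-18 ALLOC][19-23 ALLOC][24-45 FREE]
free(d): d = 19 -> block [19-23 ALLOC]; mark free, coalesce with adjacent free neighbors -> [0-18 ALLOC][19-45 FREE]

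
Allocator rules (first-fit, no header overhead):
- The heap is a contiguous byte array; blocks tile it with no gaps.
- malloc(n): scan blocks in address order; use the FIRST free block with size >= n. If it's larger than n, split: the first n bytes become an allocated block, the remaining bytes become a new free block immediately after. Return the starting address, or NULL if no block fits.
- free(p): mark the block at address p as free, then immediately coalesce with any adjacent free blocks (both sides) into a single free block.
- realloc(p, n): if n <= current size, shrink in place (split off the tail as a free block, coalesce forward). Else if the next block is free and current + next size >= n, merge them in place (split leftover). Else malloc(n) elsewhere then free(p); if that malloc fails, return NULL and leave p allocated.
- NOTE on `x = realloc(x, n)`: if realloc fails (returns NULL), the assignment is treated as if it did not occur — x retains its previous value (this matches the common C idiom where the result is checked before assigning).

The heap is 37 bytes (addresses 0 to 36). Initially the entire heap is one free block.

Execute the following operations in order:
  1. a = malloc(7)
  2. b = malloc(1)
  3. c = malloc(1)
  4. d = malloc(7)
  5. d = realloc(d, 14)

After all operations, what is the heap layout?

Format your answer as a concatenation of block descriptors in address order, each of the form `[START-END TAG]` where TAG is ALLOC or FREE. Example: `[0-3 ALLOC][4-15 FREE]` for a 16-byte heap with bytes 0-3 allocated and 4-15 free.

Answer: [0-6 ALLOC][7-7 ALLOC][8-8 ALLOC][9-22 ALLOC][23-36 FREE]

Derivation:
Op 1: a = malloc(7) -> a = 0; heap: [0-6 ALLOC][7-36 FREE]
Op 2: b = malloc(1) -> b = 7; heap: [0-6 ALLOC][7-7 ALLOC][8-36 FREE]
Op 3: c = malloc(1) -> c = 8; heap: [0-6 ALLOC][7-7 ALLOC][8-8 ALLOC][9-36 FREE]
Op 4: d = malloc(7) -> d = 9; heap: [0-6 ALLOC][7-7 ALLOC][8-8 ALLOC][9-15 ALLOC][16-36 FREE]
Op 5: d = realloc(d, 14) -> d = 9; heap: [0-6 ALLOC][7-7 ALLOC][8-8 ALLOC][9-22 ALLOC][23-36 FREE]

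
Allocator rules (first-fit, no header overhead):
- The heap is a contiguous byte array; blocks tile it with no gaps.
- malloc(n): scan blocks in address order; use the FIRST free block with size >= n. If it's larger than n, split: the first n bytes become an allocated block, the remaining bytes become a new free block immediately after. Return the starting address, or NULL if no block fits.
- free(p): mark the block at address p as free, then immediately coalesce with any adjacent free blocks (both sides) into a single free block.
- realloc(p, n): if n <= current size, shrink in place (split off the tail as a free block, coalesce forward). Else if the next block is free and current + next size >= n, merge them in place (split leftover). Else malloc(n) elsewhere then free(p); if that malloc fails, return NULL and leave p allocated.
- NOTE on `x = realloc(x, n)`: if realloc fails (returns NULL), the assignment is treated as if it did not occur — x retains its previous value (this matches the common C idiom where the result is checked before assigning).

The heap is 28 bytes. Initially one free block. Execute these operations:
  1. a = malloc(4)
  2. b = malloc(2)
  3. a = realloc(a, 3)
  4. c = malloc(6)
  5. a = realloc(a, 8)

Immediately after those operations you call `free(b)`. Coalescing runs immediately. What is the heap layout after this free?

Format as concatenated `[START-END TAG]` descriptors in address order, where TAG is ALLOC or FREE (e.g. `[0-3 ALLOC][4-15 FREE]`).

Answer: [0-5 FREE][6-11 ALLOC][12-19 ALLOC][20-27 FREE]

Derivation:
Op 1: a = malloc(4) -> a = 0; heap: [0-3 ALLOC][4-27 FREE]
Op 2: b = malloc(2) -> b = 4; heap: [0-3 ALLOC][4-5 ALLOC][6-27 FREE]
Op 3: a = realloc(a, 3) -> a = 0; heap: [0-2 ALLOC][3-3 FREE][4-5 ALLOC][6-27 FREE]
Op 4: c = malloc(6) -> c = 6; heap: [0-2 ALLOC][3-3 FREE][4-5 ALLOC][6-11 ALLOC][12-27 FREE]
Op 5: a = realloc(a, 8) -> a = 12; heap: [0-3 FREE][4-5 ALLOC][6-11 ALLOC][12-19 ALLOC][20-27 FREE]
free(b): b = 4 -> block [4-5 ALLOC]; mark free, coalesce with adjacent free neighbors -> [0-5 FREE][6-11 ALLOC][12-19 ALLOC][20-27 FREE]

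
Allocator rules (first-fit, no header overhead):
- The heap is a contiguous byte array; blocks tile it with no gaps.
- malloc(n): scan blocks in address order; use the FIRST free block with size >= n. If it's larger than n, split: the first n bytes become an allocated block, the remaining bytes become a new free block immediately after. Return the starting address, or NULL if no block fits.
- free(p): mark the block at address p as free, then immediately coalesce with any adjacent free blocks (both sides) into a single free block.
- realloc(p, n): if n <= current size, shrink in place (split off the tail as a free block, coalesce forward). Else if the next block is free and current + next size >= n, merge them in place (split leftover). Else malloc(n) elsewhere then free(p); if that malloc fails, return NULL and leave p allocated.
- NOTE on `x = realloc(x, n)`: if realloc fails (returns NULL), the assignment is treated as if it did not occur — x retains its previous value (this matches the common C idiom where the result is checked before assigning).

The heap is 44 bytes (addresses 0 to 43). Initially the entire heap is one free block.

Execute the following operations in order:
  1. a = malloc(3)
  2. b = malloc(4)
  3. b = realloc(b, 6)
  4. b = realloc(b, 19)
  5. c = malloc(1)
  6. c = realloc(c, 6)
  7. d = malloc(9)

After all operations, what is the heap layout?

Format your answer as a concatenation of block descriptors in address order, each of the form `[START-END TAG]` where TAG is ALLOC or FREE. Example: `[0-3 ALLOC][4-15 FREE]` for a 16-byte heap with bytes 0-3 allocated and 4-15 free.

Answer: [0-2 ALLOC][3-21 ALLOC][22-27 ALLOC][28-36 ALLOC][37-43 FREE]

Derivation:
Op 1: a = malloc(3) -> a = 0; heap: [0-2 ALLOC][3-43 FREE]
Op 2: b = malloc(4) -> b = 3; heap: [0-2 ALLOC][3-6 ALLOC][7-43 FREE]
Op 3: b = realloc(b, 6) -> b = 3; heap: [0-2 ALLOC][3-8 ALLOC][9-43 FREE]
Op 4: b = realloc(b, 19) -> b = 3; heap: [0-2 ALLOC][3-21 ALLOC][22-43 FREE]
Op 5: c = malloc(1) -> c = 22; heap: [0-2 ALLOC][3-21 ALLOC][22-22 ALLOC][23-43 FREE]
Op 6: c = realloc(c, 6) -> c = 22; heap: [0-2 ALLOC][3-21 ALLOC][22-27 ALLOC][28-43 FREE]
Op 7: d = malloc(9) -> d = 28; heap: [0-2 ALLOC][3-21 ALLOC][22-27 ALLOC][28-36 ALLOC][37-43 FREE]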